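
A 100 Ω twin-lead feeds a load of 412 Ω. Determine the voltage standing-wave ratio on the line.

Γ = (412 − 100)/(412 + 100) = 0.609
VSWR = (1 + 0.609)/(1 − 0.609)

VSWR ≈ 4.12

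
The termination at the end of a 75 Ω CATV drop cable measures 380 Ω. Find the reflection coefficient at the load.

Γ = 0.67

Γ = (Z_L − Z_0)/(Z_L + Z_0) = (380 − 75)/(380 + 75) = 305/455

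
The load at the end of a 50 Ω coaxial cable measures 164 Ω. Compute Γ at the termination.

Γ = (Z_L − Z_0)/(Z_L + Z_0) = (164 − 50)/(164 + 50) = 114/214

Γ = 0.533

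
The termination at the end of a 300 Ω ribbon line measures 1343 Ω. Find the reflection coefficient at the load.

Γ = (Z_L − Z_0)/(Z_L + Z_0) = (1343 − 300)/(1343 + 300) = 1043/1643

Γ = 0.635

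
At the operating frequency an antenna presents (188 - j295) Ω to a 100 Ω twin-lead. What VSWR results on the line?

VSWR ≈ 6.9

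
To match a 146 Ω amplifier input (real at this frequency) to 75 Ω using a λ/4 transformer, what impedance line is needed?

Z_qwt ≈ 105 Ω

Z_qwt = √(Z_0·R_L) = √(75 × 146) = √10950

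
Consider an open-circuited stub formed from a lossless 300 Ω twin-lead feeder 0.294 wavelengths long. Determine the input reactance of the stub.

X_in ≈ 85.1 Ω (inductive)

βl = 2π × 0.294 = 106°
tan(βl) = -3.52
For an open-circuited stub, Z_in = −jZ_0·cot(βl) = −jZ_0/tan(βl)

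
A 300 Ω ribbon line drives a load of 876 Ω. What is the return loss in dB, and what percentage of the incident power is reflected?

Γ = (876 − 300)/(876 + 300) = 0.49
RL = −20·log₁₀(0.49) = 6.2 dB
P_refl/P_inc = |Γ|² = 0.24

RL ≈ 6.2 dB; 24% of incident power reflected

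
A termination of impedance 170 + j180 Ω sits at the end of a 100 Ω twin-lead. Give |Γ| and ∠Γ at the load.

Γ ≈ 0.595 ∠ 35.1°

Γ = (Z_L − Z_0)/(Z_L + Z_0) = (70 + j180)/(270 + j180)
|Γ| = 193/324 = 0.595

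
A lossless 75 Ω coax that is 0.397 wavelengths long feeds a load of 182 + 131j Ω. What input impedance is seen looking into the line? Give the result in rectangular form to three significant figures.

Z_in ≈ 32.7 + j57.9 Ω

βl = 2π × 0.397 = 143°
tan(βl) = tan(143°) = -0.756
Z_in = Z_0·(Z_L + jZ_0·tanβl)/(Z_0 + jZ_L·tanβl)
     = 75·(182 + j74.3)/(174 − j138)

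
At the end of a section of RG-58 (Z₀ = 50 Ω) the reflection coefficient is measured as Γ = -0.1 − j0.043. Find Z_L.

Z_L ≈ 40.8 − j3.55 Ω

Z_L = Z_0·(1 + Γ)/(1 − Γ) = 50·(0.9 − j0.043)/(1.1 + j0.043)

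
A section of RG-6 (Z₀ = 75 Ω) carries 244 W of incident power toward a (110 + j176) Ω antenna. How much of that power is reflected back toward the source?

P_reflected ≈ 121 W

|Γ| = |(35 + j176)/(185 + j176)| = 0.703
|Γ|² = 0.494
P_refl = |Γ|²·P_inc = 121 W, P_del = (1 − |Γ|²)·P_inc = 123 W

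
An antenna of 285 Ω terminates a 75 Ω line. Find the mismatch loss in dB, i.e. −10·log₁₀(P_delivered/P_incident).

mismatch loss ≈ 1.81 dB

Γ = (285 − 75)/(285 + 75) = 0.583
|Γ|² = 0.34, so P_del/P_inc = 1 − |Γ|² = 0.66
ML = −10·log₁₀(1 − |Γ|²)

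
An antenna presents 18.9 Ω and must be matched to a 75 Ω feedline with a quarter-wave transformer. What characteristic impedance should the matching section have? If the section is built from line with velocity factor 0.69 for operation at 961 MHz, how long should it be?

Z_qwt ≈ 37.6 Ω; length ≈ 5.39 cm

Z_qwt = √(Z_0·R_L) = √(75 × 18.9) = √1418
λ = 0.69·c/f = 0.215 m, so l = λ/4 = 0.0539 m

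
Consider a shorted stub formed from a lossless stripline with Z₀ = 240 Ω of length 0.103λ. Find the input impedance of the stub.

Z_in ≈ +j181 Ω

βl = 2π × 0.103 = 37.1°
tan(βl) = 0.756
For a shorted stub, Z_in = jZ_0·tan(βl)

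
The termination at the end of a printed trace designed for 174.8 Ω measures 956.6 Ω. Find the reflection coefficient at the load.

Γ = (Z_L − Z_0)/(Z_L + Z_0) = (956.6 − 174.8)/(956.6 + 174.8) = 781.8/1131

Γ = 0.691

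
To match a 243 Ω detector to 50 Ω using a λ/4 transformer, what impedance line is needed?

Z_qwt = √(Z_0·R_L) = √(50 × 243) = √12150

Z_qwt ≈ 110 Ω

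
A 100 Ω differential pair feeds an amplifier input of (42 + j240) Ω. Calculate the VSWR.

VSWR ≈ 16.5

Γ = (Z_L − Z_0)/(Z_L + Z_0) = (-58 + j240)/(142 + j240)
|Γ| = 247/279 = 0.885
VSWR = (1 + |Γ|)/(1 − |Γ|) = 1.89/0.115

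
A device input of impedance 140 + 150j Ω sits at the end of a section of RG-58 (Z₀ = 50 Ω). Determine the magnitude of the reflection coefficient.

Γ = (Z_L − Z_0)/(Z_L + Z_0) = (90 + j150)/(190 + j150)
|Γ| = 175/242

|Γ| ≈ 0.723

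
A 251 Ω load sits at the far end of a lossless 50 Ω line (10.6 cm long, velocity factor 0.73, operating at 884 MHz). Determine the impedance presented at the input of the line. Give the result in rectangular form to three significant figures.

λ = v/f = 0.73·c / 884 MHz = 0.248 m
βl = 2π·l/λ = 2π × 0.428 = 154°
tan(βl) = tan(154°) = -0.487
Z_in = Z_0·(Z_L + jZ_0·tanβl)/(Z_0 + jZ_L·tanβl)
     = 50·(251 − j24.3)/(50 − j122)

Z_in ≈ 44.5 + j84.5 Ω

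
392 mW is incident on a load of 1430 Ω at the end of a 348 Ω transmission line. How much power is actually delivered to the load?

P_delivered ≈ 247 mW

Γ = (1430 − 348)/(1430 + 348) = 0.609
|Γ|² = 0.37
P_refl = |Γ|²·P_inc = 145 mW, P_del = (1 − |Γ|²)·P_inc = 247 mW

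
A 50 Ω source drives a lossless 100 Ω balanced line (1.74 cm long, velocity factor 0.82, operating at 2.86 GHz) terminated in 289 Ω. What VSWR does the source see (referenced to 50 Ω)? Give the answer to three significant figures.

λ = v/f = 0.82·c / 2.86 GHz = 0.086 m
βl = 2π·l/λ = 2π × 0.202 = 72.8°
tan(βl) = 3.24
Z_in = Z_0·(Z_L + jZ_0·tanβl)/(Z_0 + jZ_L·tanβl) = 37.5 − j26.9 Ω
Γ_s = (Z_in − Z_s)/(Z_in + Z_s) = (-12.5 − j26.9)/(87.5 − j26.9), |Γ_s| = 0.324
VSWR = (1 + |Γ_s|)/(1 − |Γ_s|)

VSWR ≈ 1.96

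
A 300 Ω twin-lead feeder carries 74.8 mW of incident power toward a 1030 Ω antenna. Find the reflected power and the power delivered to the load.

Γ = (1030 − 300)/(1030 + 300) = 0.549
|Γ|² = 0.301
P_refl = |Γ|²·P_inc = 22.5 mW, P_del = (1 − |Γ|²)·P_inc = 52.3 mW

P_reflected ≈ 22.5 mW; P_delivered ≈ 52.3 mW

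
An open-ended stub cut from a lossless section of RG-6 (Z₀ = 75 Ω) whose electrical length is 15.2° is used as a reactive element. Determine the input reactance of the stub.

tan(βl) = 0.272
For an open-ended stub, Z_in = −jZ_0·cot(βl) = −jZ_0/tan(βl)

X_in ≈ -276 Ω (capacitive)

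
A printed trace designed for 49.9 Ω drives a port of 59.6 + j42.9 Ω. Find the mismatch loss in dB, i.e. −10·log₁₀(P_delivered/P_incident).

Γ = (9.7 + j42.9)/(109.5 + j42.9), |Γ| = 0.374
|Γ|² = 0.14, so P_del/P_inc = 1 − |Γ|² = 0.86
ML = −10·log₁₀(1 − |Γ|²)

mismatch loss ≈ 0.654 dB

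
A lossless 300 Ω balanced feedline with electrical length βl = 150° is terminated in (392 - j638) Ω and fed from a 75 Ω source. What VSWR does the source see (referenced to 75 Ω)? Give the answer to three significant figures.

tan(βl) = -0.577
Z_in = Z_0·(Z_L + jZ_0·tanβl)/(Z_0 + jZ_L·tanβl) = 842 + j774 Ω
Γ_s = (Z_in − Z_s)/(Z_in + Z_s) = (767 + j774)/(917 + j774), |Γ_s| = 0.908
VSWR = (1 + |Γ_s|)/(1 − |Γ_s|)

VSWR ≈ 20.7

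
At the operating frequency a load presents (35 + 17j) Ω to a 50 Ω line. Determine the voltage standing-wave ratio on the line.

VSWR ≈ 1.71

Γ = (Z_L − Z_0)/(Z_L + Z_0) = (-15 + j17)/(85 + j17)
|Γ| = 22.7/86.7 = 0.262
VSWR = (1 + |Γ|)/(1 − |Γ|) = 1.26/0.738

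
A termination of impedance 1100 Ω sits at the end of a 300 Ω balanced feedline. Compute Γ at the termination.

Γ = (Z_L − Z_0)/(Z_L + Z_0) = (1100 − 300)/(1100 + 300) = 800/1400

Γ = 0.571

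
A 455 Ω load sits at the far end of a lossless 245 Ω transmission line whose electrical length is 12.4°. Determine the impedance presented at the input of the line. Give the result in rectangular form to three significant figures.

tan(βl) = tan(12.4°) = 0.22
Z_in = Z_0·(Z_L + jZ_0·tanβl)/(Z_0 + jZ_L·tanβl)
     = 245·(455 + j53.9)/(245 + j100)

Z_in ≈ 409 − j113 Ω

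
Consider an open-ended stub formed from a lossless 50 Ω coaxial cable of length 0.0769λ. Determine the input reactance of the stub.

βl = 2π × 0.0769 = 27.7°
tan(βl) = 0.525
For an open-ended stub, Z_in = −jZ_0·cot(βl) = −jZ_0/tan(βl)

X_in ≈ -95.3 Ω (capacitive)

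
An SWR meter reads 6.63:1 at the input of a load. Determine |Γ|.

|Γ| = (S − 1)/(S + 1) = (6.63 − 1)/(6.63 + 1) = 5.63/7.63

|Γ| ≈ 0.738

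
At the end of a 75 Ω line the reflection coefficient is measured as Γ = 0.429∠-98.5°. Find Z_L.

Z_L = Z_0·(1 + Γ)/(1 − Γ) = 75·(0.937 − j0.424)/(1.06 + j0.424)

Z_L ≈ 46.7 − j48.6 Ω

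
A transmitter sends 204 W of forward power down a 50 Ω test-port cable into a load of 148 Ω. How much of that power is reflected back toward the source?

P_reflected ≈ 50 W

Γ = (148 − 50)/(148 + 50) = 0.495
|Γ|² = 0.245
P_refl = |Γ|²·P_inc = 50 W, P_del = (1 − |Γ|²)·P_inc = 154 W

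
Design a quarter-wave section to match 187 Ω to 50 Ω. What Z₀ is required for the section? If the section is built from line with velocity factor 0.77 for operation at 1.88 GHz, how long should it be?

Z_qwt ≈ 96.7 Ω; length ≈ 3.07 cm

Z_qwt = √(Z_0·R_L) = √(50 × 187) = √9350
λ = 0.77·c/f = 0.123 m, so l = λ/4 = 0.0307 m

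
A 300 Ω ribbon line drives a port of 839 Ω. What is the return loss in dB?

Γ = (839 − 300)/(839 + 300) = 0.473
RL = −20·log₁₀|Γ| = −20·log₁₀(0.473)

RL ≈ 6.5 dB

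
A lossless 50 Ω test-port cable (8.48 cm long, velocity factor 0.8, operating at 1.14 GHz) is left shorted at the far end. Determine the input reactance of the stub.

λ = v/f = 0.8·c / 1.14 GHz = 0.211 m
βl = 2π·l/λ = 2π × 0.403 = 145°
tan(βl) = -0.7
For a shorted stub, Z_in = jZ_0·tan(βl)

X_in ≈ -35 Ω (capacitive)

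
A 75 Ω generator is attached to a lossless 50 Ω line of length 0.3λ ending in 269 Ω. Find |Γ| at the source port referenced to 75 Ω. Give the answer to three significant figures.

βl = 2π × 0.3 = 108°
tan(βl) = -3.08
Z_in = Z_0·(Z_L + jZ_0·tanβl)/(Z_0 + jZ_L·tanβl) = 10.2 + j15.6 Ω
Γ_s = (Z_in − Z_s)/(Z_in + Z_s) = (-64.8 + j15.6)/(85.2 + j15.6), |Γ_s| = 0.769

|Γ| ≈ 0.769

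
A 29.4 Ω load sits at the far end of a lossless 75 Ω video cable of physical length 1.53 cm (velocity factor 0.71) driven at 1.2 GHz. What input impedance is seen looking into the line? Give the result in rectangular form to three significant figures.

Z_in ≈ 37.9 + j36.2 Ω

λ = v/f = 0.71·c / 1.2 GHz = 0.177 m
βl = 2π·l/λ = 2π × 0.0862 = 31°
tan(βl) = tan(31°) = 0.602
Z_in = Z_0·(Z_L + jZ_0·tanβl)/(Z_0 + jZ_L·tanβl)
     = 75·(29.4 + j45.1)/(75 + j17.7)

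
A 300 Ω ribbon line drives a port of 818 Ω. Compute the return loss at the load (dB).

Γ = (818 − 300)/(818 + 300) = 0.463
RL = −20·log₁₀|Γ| = −20·log₁₀(0.463)

RL ≈ 6.68 dB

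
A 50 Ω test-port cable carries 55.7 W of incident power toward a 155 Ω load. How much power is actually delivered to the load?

P_delivered ≈ 41.1 W

Γ = (155 − 50)/(155 + 50) = 0.512
|Γ|² = 0.262
P_refl = |Γ|²·P_inc = 14.6 W, P_del = (1 − |Γ|²)·P_inc = 41.1 W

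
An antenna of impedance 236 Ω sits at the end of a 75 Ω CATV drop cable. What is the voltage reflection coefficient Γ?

Γ = 0.518

Γ = (Z_L − Z_0)/(Z_L + Z_0) = (236 − 75)/(236 + 75) = 161/311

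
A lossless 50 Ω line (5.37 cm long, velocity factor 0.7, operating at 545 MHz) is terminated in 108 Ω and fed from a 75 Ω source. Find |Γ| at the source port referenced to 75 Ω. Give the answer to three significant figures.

|Γ| ≈ 0.442

λ = v/f = 0.7·c / 545 MHz = 0.385 m
βl = 2π·l/λ = 2π × 0.139 = 50.2°
tan(βl) = 1.2
Z_in = Z_0·(Z_L + jZ_0·tanβl)/(Z_0 + jZ_L·tanβl) = 34.2 − j28.5 Ω
Γ_s = (Z_in − Z_s)/(Z_in + Z_s) = (-40.8 − j28.5)/(109 − j28.5), |Γ_s| = 0.442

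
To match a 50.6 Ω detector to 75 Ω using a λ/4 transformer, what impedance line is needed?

Z_qwt ≈ 61.6 Ω

Z_qwt = √(Z_0·R_L) = √(75 × 50.6) = √3795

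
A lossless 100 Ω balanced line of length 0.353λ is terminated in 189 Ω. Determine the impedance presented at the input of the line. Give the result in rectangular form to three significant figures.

βl = 2π × 0.353 = 127°
tan(βl) = tan(127°) = -1.32
Z_in = Z_0·(Z_L + jZ_0·tanβl)/(Z_0 + jZ_L·tanβl)
     = 100·(189 − j132)/(100 − j250)

Z_in ≈ 71.7 + j46.9 Ω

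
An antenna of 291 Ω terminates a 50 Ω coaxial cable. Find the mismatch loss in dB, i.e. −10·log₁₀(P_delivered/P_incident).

mismatch loss ≈ 3.01 dB

Γ = (291 − 50)/(291 + 50) = 0.707
|Γ|² = 0.499, so P_del/P_inc = 1 − |Γ|² = 0.501
ML = −10·log₁₀(1 − |Γ|²)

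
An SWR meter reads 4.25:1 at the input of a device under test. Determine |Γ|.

|Γ| = (S − 1)/(S + 1) = (4.25 − 1)/(4.25 + 1) = 3.25/5.25

|Γ| ≈ 0.619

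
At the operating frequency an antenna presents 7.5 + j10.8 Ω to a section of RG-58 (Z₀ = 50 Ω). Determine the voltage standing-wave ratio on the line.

Γ = (Z_L − Z_0)/(Z_L + Z_0) = (-42.5 + j10.8)/(57.5 + j10.8)
|Γ| = 43.9/58.5 = 0.75
VSWR = (1 + |Γ|)/(1 − |Γ|) = 1.75/0.25

VSWR ≈ 6.98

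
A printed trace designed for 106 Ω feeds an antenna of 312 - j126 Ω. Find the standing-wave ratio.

VSWR ≈ 3.48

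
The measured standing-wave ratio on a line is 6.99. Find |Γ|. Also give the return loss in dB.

|Γ| ≈ 0.75; return loss ≈ 2.5 dB

|Γ| = (S − 1)/(S + 1) = (6.99 − 1)/(6.99 + 1) = 5.99/7.99
RL = −20·log₁₀|Γ| = −20·log₁₀(0.75)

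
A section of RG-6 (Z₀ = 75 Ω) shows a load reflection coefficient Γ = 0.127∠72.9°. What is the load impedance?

Z_L = Z_0·(1 + Γ)/(1 − Γ) = 75·(1.04 + j0.121)/(0.963 − j0.121)

Z_L ≈ 78.4 + j19.3 Ω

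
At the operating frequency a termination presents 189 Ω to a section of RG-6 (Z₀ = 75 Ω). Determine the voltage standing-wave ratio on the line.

Γ = (189 − 75)/(189 + 75) = 0.432
VSWR = (1 + 0.432)/(1 − 0.432)

VSWR ≈ 2.52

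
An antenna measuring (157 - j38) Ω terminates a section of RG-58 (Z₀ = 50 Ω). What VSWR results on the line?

Γ = (Z_L − Z_0)/(Z_L + Z_0) = (107 − j38)/(207 − j38)
|Γ| = 114/210 = 0.54
VSWR = (1 + |Γ|)/(1 − |Γ|) = 1.54/0.46

VSWR ≈ 3.34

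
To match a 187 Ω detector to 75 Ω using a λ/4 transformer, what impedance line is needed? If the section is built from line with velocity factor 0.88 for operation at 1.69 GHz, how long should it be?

Z_qwt = √(Z_0·R_L) = √(75 × 187) = √14020
λ = 0.88·c/f = 0.156 m, so l = λ/4 = 0.0391 m

Z_qwt ≈ 118 Ω; length ≈ 3.91 cm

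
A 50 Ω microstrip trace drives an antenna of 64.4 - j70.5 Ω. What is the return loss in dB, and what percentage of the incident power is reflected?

RL ≈ 5.43 dB; 28.7% of incident power reflected

Γ = (14.4 − j70.5)/(114.4 − j70.5), |Γ| = 0.535
RL = −20·log₁₀(0.535) = 5.43 dB
P_refl/P_inc = |Γ|² = 0.287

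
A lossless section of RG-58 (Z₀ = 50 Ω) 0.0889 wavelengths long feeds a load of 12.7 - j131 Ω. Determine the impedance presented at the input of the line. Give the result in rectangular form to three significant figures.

Z_in ≈ 2.53 − j38 Ω

βl = 2π × 0.0889 = 32°
tan(βl) = tan(32°) = 0.625
Z_in = Z_0·(Z_L + jZ_0·tanβl)/(Z_0 + jZ_L·tanβl)
     = 50·(12.7 − j99.8)/(132 + j7.94)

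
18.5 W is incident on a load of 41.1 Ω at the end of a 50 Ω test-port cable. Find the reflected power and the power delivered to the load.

Γ = (41.1 − 50)/(41.1 + 50) = -0.0977
|Γ|² = 0.00954
P_refl = |Γ|²·P_inc = 0.177 W, P_del = (1 − |Γ|²)·P_inc = 18.3 W

P_reflected ≈ 0.177 W; P_delivered ≈ 18.3 W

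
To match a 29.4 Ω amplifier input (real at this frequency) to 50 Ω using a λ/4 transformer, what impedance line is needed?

Z_qwt = √(Z_0·R_L) = √(50 × 29.4) = √1470

Z_qwt ≈ 38.3 Ω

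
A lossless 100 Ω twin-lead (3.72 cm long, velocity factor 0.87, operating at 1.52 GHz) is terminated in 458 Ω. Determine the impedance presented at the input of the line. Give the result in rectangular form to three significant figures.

Z_in ≈ 22.8 − j20.2 Ω

λ = v/f = 0.87·c / 1.52 GHz = 0.172 m
βl = 2π·l/λ = 2π × 0.217 = 78°
tan(βl) = tan(78°) = 4.7
Z_in = Z_0·(Z_L + jZ_0·tanβl)/(Z_0 + jZ_L·tanβl)
     = 100·(458 + j470)/(100 + j2150)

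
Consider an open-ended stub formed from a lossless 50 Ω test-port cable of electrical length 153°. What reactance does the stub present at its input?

tan(βl) = -0.51
For an open-ended stub, Z_in = −jZ_0·cot(βl) = −jZ_0/tan(βl)

X_in ≈ 98.1 Ω (inductive)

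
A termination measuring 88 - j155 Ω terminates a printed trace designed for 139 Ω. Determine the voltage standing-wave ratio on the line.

VSWR ≈ 3.92

Γ = (Z_L − Z_0)/(Z_L + Z_0) = (-51 − j155)/(227 − j155)
|Γ| = 163/275 = 0.594
VSWR = (1 + |Γ|)/(1 − |Γ|) = 1.59/0.406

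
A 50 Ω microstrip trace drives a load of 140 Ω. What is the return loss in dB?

Γ = (140 − 50)/(140 + 50) = 0.474
RL = −20·log₁₀|Γ| = −20·log₁₀(0.474)

RL ≈ 6.49 dB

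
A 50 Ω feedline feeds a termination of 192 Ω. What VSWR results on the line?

VSWR ≈ 3.84

For a purely resistive load, VSWR = R_L/Z_0 or Z_0/R_L (whichever > 1) = 192/50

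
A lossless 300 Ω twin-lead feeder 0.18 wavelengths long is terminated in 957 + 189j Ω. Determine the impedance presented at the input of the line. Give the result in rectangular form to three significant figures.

Z_in ≈ 115 − j147 Ω

βl = 2π × 0.18 = 64.8°
tan(βl) = tan(64.8°) = 2.13
Z_in = Z_0·(Z_L + jZ_0·tanβl)/(Z_0 + jZ_L·tanβl)
     = 300·(957 + j827)/(-102 + j2030)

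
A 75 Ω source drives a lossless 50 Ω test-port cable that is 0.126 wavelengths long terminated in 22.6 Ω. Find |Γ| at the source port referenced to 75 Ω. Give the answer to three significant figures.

|Γ| ≈ 0.424

βl = 2π × 0.126 = 45.4°
tan(βl) = 1.01
Z_in = Z_0·(Z_L + jZ_0·tanβl)/(Z_0 + jZ_L·tanβl) = 37.8 + j33.3 Ω
Γ_s = (Z_in − Z_s)/(Z_in + Z_s) = (-37.2 + j33.3)/(113 + j33.3), |Γ_s| = 0.424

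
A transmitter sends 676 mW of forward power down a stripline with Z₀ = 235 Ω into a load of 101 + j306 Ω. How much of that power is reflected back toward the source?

|Γ| = |(-134 + j306)/(336 + j306)| = 0.735
|Γ|² = 0.54
P_refl = |Γ|²·P_inc = 365 mW, P_del = (1 − |Γ|²)·P_inc = 311 mW

P_reflected ≈ 365 mW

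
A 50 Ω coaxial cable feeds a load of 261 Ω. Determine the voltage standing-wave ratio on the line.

VSWR ≈ 5.22

For a purely resistive load, VSWR = R_L/Z_0 or Z_0/R_L (whichever > 1) = 261/50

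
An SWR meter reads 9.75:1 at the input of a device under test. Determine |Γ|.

|Γ| ≈ 0.814

|Γ| = (S − 1)/(S + 1) = (9.75 − 1)/(9.75 + 1) = 8.75/10.8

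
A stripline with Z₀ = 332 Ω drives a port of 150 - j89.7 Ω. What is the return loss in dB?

Γ = (-182 − j89.7)/(482 − j89.7), |Γ| = 0.414
RL = −20·log₁₀|Γ| = −20·log₁₀(0.414)

RL ≈ 7.66 dB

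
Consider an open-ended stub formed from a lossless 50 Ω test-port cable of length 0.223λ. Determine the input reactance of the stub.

X_in ≈ -8.56 Ω (capacitive)

βl = 2π × 0.223 = 80.3°
tan(βl) = 5.84
For an open-ended stub, Z_in = −jZ_0·cot(βl) = −jZ_0/tan(βl)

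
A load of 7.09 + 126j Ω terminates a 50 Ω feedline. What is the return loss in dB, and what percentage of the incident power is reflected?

RL ≈ 0.334 dB; 92.6% of incident power reflected

Γ = (-42.91 + j126)/(57.09 + j126), |Γ| = 0.962
RL = −20·log₁₀(0.962) = 0.334 dB
P_refl/P_inc = |Γ|² = 0.926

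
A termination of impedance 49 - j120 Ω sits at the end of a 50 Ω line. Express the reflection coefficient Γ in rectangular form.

Γ = (Z_L − Z_0)/(Z_L + Z_0) = (-1 − j120)/(99 − j120)

Γ ≈ 0.591 − j0.496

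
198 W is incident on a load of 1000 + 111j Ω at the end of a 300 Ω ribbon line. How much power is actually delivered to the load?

P_delivered ≈ 140 W

|Γ| = |(700 + j111)/(1300 + j111)| = 0.543
|Γ|² = 0.295
P_refl = |Γ|²·P_inc = 58.4 W, P_del = (1 − |Γ|²)·P_inc = 140 W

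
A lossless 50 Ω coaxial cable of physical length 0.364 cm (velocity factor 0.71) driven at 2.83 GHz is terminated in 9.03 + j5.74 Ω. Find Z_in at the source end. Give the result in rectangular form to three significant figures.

Z_in ≈ 10.6 + j21.6 Ω

λ = v/f = 0.71·c / 2.83 GHz = 0.0753 m
βl = 2π·l/λ = 2π × 0.0484 = 17.4°
tan(βl) = tan(17.4°) = 0.314
Z_in = Z_0·(Z_L + jZ_0·tanβl)/(Z_0 + jZ_L·tanβl)
     = 50·(9.03 + j21.4)/(48.2 + j2.83)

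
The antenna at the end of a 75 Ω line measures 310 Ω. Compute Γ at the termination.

Γ = 0.61

Γ = (Z_L − Z_0)/(Z_L + Z_0) = (310 − 75)/(310 + 75) = 235/385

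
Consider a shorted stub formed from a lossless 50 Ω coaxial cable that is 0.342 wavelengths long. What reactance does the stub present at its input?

βl = 2π × 0.342 = 123°
tan(βl) = -1.53
For a shorted stub, Z_in = jZ_0·tan(βl)

X_in ≈ -76.6 Ω (capacitive)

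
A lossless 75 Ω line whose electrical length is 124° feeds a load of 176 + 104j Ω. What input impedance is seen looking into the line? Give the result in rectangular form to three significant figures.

Z_in ≈ 26.2 + j27.5 Ω

tan(βl) = tan(124°) = -1.48
Z_in = Z_0·(Z_L + jZ_0·tanβl)/(Z_0 + jZ_L·tanβl)
     = 75·(176 − j7.19)/(229 − j261)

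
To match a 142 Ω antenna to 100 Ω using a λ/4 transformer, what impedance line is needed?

Z_qwt ≈ 119 Ω

Z_qwt = √(Z_0·R_L) = √(100 × 142) = √14200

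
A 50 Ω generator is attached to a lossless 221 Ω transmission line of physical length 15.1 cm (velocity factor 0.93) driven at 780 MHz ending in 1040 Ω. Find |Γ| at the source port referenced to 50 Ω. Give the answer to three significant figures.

λ = v/f = 0.93·c / 780 MHz = 0.358 m
βl = 2π·l/λ = 2π × 0.422 = 152°
tan(βl) = -0.532
Z_in = Z_0·(Z_L + jZ_0·tanβl)/(Z_0 + jZ_L·tanβl) = 183 + j342 Ω
Γ_s = (Z_in − Z_s)/(Z_in + Z_s) = (133 + j342)/(233 + j342), |Γ_s| = 0.887

|Γ| ≈ 0.887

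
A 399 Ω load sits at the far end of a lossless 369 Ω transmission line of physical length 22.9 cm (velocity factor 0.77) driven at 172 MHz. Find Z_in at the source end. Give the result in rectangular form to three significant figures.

λ = v/f = 0.77·c / 172 MHz = 1.34 m
βl = 2π·l/λ = 2π × 0.171 = 61.4°
tan(βl) = tan(61.4°) = 1.83
Z_in = Z_0·(Z_L + jZ_0·tanβl)/(Z_0 + jZ_L·tanβl)
     = 369·(399 + j676)/(369 + j731)

Z_in ≈ 353 − j23.2 Ω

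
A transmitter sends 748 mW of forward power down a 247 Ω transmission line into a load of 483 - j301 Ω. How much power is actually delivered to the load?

P_delivered ≈ 572 mW

|Γ| = |(236 − j301)/(730 − j301)| = 0.484
|Γ|² = 0.235
P_refl = |Γ|²·P_inc = 176 mW, P_del = (1 − |Γ|²)·P_inc = 572 mW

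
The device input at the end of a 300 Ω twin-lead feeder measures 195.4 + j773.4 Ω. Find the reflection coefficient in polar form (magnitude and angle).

Γ = (Z_L − Z_0)/(Z_L + Z_0) = (-104.6 + j773.4)/(495.4 + j773.4)
|Γ| = 780/918 = 0.85

Γ ≈ 0.85 ∠ 40.3°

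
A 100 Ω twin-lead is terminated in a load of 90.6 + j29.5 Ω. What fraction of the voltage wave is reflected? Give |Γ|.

Γ = (Z_L − Z_0)/(Z_L + Z_0) = (-9.4 + j29.5)/(190.6 + j29.5)
|Γ| = 31/193

|Γ| ≈ 0.161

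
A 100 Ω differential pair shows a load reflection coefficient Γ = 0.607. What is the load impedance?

Z_L ≈ 409 Ω

Z_L = Z_0·(1 + Γ)/(1 − Γ) = 100·(1.61)/(0.393)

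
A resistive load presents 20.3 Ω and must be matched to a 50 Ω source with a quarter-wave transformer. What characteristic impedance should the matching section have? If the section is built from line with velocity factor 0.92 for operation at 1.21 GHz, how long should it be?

Z_qwt = √(Z_0·R_L) = √(50 × 20.3) = √1015
λ = 0.92·c/f = 0.228 m, so l = λ/4 = 0.057 m

Z_qwt ≈ 31.9 Ω; length ≈ 5.7 cm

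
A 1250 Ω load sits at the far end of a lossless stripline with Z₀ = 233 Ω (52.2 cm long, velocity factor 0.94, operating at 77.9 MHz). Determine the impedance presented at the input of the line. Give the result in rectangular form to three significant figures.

Z_in ≈ 68.6 − j173 Ω

λ = v/f = 0.94·c / 77.9 MHz = 3.62 m
βl = 2π·l/λ = 2π × 0.144 = 51.9°
tan(βl) = tan(51.9°) = 1.28
Z_in = Z_0·(Z_L + jZ_0·tanβl)/(Z_0 + jZ_L·tanβl)
     = 233·(1250 + j297)/(233 + j1590)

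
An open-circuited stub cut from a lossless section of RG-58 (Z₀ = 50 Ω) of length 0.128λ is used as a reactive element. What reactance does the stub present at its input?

X_in ≈ -48.1 Ω (capacitive)

βl = 2π × 0.128 = 46.1°
tan(βl) = 1.04
For an open-circuited stub, Z_in = −jZ_0·cot(βl) = −jZ_0/tan(βl)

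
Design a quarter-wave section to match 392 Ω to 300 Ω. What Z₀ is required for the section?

Z_qwt ≈ 343 Ω

Z_qwt = √(Z_0·R_L) = √(300 × 392) = √117600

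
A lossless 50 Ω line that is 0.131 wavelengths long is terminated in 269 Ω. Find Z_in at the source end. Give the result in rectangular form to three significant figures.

Z_in ≈ 16.8 − j43.5 Ω

βl = 2π × 0.131 = 47.2°
tan(βl) = tan(47.2°) = 1.08
Z_in = Z_0·(Z_L + jZ_0·tanβl)/(Z_0 + jZ_L·tanβl)
     = 50·(269 + j53.9)/(50 + j290)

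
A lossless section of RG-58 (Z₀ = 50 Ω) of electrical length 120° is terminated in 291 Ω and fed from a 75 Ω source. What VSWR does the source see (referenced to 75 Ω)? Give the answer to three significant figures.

VSWR ≈ 7.54

tan(βl) = -1.73
Z_in = Z_0·(Z_L + jZ_0·tanβl)/(Z_0 + jZ_L·tanβl) = 11.3 + j27.7 Ω
Γ_s = (Z_in − Z_s)/(Z_in + Z_s) = (-63.7 + j27.7)/(86.3 + j27.7), |Γ_s| = 0.766
VSWR = (1 + |Γ_s|)/(1 − |Γ_s|)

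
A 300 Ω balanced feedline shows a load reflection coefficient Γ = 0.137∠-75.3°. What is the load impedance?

Z_L = Z_0·(1 + Γ)/(1 − Γ) = 300·(1.03 − j0.133)/(0.965 + j0.133)

Z_L ≈ 310 − j83.8 Ω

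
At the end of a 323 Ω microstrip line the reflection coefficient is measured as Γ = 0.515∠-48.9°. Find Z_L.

Z_L ≈ 404 − j426 Ω

Z_L = Z_0·(1 + Γ)/(1 − Γ) = 323·(1.34 − j0.388)/(0.661 + j0.388)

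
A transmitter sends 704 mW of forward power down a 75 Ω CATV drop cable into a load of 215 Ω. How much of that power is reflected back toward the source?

P_reflected ≈ 164 mW

Γ = (215 − 75)/(215 + 75) = 0.483
|Γ|² = 0.233
P_refl = |Γ|²·P_inc = 164 mW, P_del = (1 − |Γ|²)·P_inc = 540 mW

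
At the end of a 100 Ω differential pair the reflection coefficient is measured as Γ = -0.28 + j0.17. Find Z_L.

Z_L ≈ 53.5 + j20.4 Ω

Z_L = Z_0·(1 + Γ)/(1 − Γ) = 100·(0.72 + j0.17)/(1.28 − j0.17)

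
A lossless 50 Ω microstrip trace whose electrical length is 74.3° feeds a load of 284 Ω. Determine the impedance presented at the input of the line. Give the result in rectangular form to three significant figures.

tan(βl) = tan(74.3°) = 3.56
Z_in = Z_0·(Z_L + jZ_0·tanβl)/(Z_0 + jZ_L·tanβl)
     = 50·(284 + j178)/(50 + j1010)

Z_in ≈ 9.48 − j13.6 Ω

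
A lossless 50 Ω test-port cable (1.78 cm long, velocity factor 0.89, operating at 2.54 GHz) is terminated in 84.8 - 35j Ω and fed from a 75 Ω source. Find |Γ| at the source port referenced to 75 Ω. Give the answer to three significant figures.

|Γ| ≈ 0.508

λ = v/f = 0.89·c / 2.54 GHz = 0.105 m
βl = 2π·l/λ = 2π × 0.169 = 61°
tan(βl) = 1.8
Z_in = Z_0·(Z_L + jZ_0·tanβl)/(Z_0 + jZ_L·tanβl) = 24.9 − j9.32 Ω
Γ_s = (Z_in − Z_s)/(Z_in + Z_s) = (-50.1 − j9.32)/(99.9 − j9.32), |Γ_s| = 0.508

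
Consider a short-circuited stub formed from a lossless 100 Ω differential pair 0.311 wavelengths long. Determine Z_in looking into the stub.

Z_in ≈ −j248 Ω

βl = 2π × 0.311 = 112°
tan(βl) = -2.48
For a short-circuited stub, Z_in = jZ_0·tan(βl)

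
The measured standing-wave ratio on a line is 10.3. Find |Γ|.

|Γ| ≈ 0.823

|Γ| = (S − 1)/(S + 1) = (10.3 − 1)/(10.3 + 1) = 9.3/11.3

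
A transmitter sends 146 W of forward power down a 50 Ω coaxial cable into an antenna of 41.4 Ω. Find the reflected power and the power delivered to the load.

P_reflected ≈ 1.29 W; P_delivered ≈ 145 W

Γ = (41.4 − 50)/(41.4 + 50) = -0.0941
|Γ|² = 0.00885
P_refl = |Γ|²·P_inc = 1.29 W, P_del = (1 − |Γ|²)·P_inc = 145 W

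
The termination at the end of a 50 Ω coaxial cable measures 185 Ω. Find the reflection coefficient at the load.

Γ = (Z_L − Z_0)/(Z_L + Z_0) = (185 − 50)/(185 + 50) = 135/235

Γ = 0.574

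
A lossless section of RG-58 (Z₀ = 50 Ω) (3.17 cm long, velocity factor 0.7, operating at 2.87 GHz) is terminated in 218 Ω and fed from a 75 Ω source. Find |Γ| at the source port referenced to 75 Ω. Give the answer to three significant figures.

λ = v/f = 0.7·c / 2.87 GHz = 0.0732 m
βl = 2π·l/λ = 2π × 0.433 = 156°
tan(βl) = -0.446
Z_in = Z_0·(Z_L + jZ_0·tanβl)/(Z_0 + jZ_L·tanβl) = 54.7 + j84 Ω
Γ_s = (Z_in − Z_s)/(Z_in + Z_s) = (-20.3 + j84)/(130 + j84), |Γ_s| = 0.559

|Γ| ≈ 0.559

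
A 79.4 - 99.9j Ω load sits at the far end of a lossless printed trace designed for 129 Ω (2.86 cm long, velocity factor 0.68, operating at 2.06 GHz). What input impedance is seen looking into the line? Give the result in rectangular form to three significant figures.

Z_in ≈ 129 + j142 Ω

λ = v/f = 0.68·c / 2.06 GHz = 0.099 m
βl = 2π·l/λ = 2π × 0.289 = 104°
tan(βl) = tan(104°) = -4.02
Z_in = Z_0·(Z_L + jZ_0·tanβl)/(Z_0 + jZ_L·tanβl)
     = 129·(79.4 − j618)/(-273 − j319)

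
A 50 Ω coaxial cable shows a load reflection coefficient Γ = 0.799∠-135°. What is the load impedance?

Z_L = Z_0·(1 + Γ)/(1 − Γ) = 50·(0.435 − j0.565)/(1.56 + j0.565)

Z_L ≈ 6.53 − j20.4 Ω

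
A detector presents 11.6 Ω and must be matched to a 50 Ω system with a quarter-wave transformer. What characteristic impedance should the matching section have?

Z_qwt = √(Z_0·R_L) = √(50 × 11.6) = √580

Z_qwt ≈ 24.1 Ω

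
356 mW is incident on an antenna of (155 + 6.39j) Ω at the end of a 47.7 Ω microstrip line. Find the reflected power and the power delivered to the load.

P_reflected ≈ 100 mW; P_delivered ≈ 256 mW

|Γ| = |(107.3 + j6.39)/(202.7 + j6.39)| = 0.53
|Γ|² = 0.281
P_refl = |Γ|²·P_inc = 100 mW, P_del = (1 − |Γ|²)·P_inc = 256 mW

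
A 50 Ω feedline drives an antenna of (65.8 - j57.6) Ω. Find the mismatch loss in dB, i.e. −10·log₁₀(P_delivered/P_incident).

mismatch loss ≈ 1.04 dB

Γ = (15.8 − j57.6)/(115.8 − j57.6), |Γ| = 0.462
|Γ|² = 0.213, so P_del/P_inc = 1 − |Γ|² = 0.787
ML = −10·log₁₀(1 − |Γ|²)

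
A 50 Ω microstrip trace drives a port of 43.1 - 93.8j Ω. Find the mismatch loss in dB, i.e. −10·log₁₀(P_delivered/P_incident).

Γ = (-6.9 − j93.8)/(93.1 − j93.8), |Γ| = 0.712
|Γ|² = 0.506, so P_del/P_inc = 1 − |Γ|² = 0.494
ML = −10·log₁₀(1 − |Γ|²)

mismatch loss ≈ 3.07 dB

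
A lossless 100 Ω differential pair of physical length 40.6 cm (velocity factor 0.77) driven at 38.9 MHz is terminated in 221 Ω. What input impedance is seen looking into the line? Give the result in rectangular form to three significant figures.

Z_in ≈ 132 − j87.9 Ω

λ = v/f = 0.77·c / 38.9 MHz = 5.94 m
βl = 2π·l/λ = 2π × 0.0684 = 24.6°
tan(βl) = tan(24.6°) = 0.458
Z_in = Z_0·(Z_L + jZ_0·tanβl)/(Z_0 + jZ_L·tanβl)
     = 100·(221 + j45.8)/(100 + j101)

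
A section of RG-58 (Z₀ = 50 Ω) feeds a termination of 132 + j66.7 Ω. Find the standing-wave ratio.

Γ = (Z_L − Z_0)/(Z_L + Z_0) = (82 + j66.7)/(182 + j66.7)
|Γ| = 106/194 = 0.545
VSWR = (1 + |Γ|)/(1 − |Γ|) = 1.55/0.455

VSWR ≈ 3.4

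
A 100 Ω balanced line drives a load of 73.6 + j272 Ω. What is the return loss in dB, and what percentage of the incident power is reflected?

RL ≈ 1.44 dB; 71.7% of incident power reflected

Γ = (-26.4 + j272)/(173.6 + j272), |Γ| = 0.847
RL = −20·log₁₀(0.847) = 1.44 dB
P_refl/P_inc = |Γ|² = 0.717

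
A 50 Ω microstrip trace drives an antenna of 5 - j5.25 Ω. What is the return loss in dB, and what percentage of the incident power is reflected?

Γ = (-45 − j5.25)/(55 − j5.25), |Γ| = 0.82
RL = −20·log₁₀(0.82) = 1.72 dB
P_refl/P_inc = |Γ|² = 0.672

RL ≈ 1.72 dB; 67.2% of incident power reflected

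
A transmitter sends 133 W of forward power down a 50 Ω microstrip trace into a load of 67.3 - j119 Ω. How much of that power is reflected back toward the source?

P_reflected ≈ 68.9 W

|Γ| = |(17.3 − j119)/(117.3 − j119)| = 0.72
|Γ|² = 0.518
P_refl = |Γ|²·P_inc = 68.9 W, P_del = (1 − |Γ|²)·P_inc = 64.1 W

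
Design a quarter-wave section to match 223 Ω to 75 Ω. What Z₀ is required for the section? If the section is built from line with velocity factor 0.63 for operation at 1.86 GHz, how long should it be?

Z_qwt ≈ 129 Ω; length ≈ 2.54 cm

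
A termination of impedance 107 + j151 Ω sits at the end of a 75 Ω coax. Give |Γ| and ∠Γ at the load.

Γ ≈ 0.653 ∠ 38.4°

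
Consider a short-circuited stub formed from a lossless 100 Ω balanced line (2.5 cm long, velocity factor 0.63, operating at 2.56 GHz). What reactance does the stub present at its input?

X_in ≈ -161 Ω (capacitive)

λ = v/f = 0.63·c / 2.56 GHz = 0.0738 m
βl = 2π·l/λ = 2π × 0.339 = 122°
tan(βl) = -1.61
For a short-circuited stub, Z_in = jZ_0·tan(βl)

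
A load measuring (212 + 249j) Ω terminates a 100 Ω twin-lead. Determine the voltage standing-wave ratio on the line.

Γ = (Z_L − Z_0)/(Z_L + Z_0) = (112 + j249)/(312 + j249)
|Γ| = 273/399 = 0.684
VSWR = (1 + |Γ|)/(1 − |Γ|) = 1.68/0.316

VSWR ≈ 5.33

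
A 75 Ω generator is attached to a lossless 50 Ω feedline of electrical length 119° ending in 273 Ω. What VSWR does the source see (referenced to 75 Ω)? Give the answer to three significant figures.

tan(βl) = -1.8
Z_in = Z_0·(Z_L + jZ_0·tanβl)/(Z_0 + jZ_L·tanβl) = 11.8 + j26.5 Ω
Γ_s = (Z_in − Z_s)/(Z_in + Z_s) = (-63.2 + j26.5)/(86.8 + j26.5), |Γ_s| = 0.754
VSWR = (1 + |Γ_s|)/(1 − |Γ_s|)

VSWR ≈ 7.14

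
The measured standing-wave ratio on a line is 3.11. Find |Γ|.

|Γ| = (S − 1)/(S + 1) = (3.11 − 1)/(3.11 + 1) = 2.11/4.11

|Γ| ≈ 0.513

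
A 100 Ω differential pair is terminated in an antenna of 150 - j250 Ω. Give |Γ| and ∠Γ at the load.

Γ = (Z_L − Z_0)/(Z_L + Z_0) = (50 − j250)/(250 − j250)
|Γ| = 255/354 = 0.721

Γ ≈ 0.721 ∠ -33.7°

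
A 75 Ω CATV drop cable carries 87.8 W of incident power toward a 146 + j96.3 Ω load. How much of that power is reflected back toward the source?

|Γ| = |(71 + j96.3)/(221 + j96.3)| = 0.496
|Γ|² = 0.246
P_refl = |Γ|²·P_inc = 21.6 W, P_del = (1 − |Γ|²)·P_inc = 66.2 W

P_reflected ≈ 21.6 W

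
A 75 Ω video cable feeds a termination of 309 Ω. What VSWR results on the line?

Γ = (309 − 75)/(309 + 75) = 0.609
VSWR = (1 + 0.609)/(1 − 0.609)

VSWR ≈ 4.12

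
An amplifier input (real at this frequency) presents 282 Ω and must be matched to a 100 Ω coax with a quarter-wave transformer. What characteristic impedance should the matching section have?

Z_qwt = √(Z_0·R_L) = √(100 × 282) = √28200

Z_qwt ≈ 168 Ω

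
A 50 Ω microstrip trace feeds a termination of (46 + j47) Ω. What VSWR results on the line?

Γ = (Z_L − Z_0)/(Z_L + Z_0) = (-4 + j47)/(96 + j47)
|Γ| = 47.2/107 = 0.441
VSWR = (1 + |Γ|)/(1 − |Γ|) = 1.44/0.559

VSWR ≈ 2.58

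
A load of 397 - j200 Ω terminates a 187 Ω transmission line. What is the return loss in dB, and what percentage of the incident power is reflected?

Γ = (210 − j200)/(584 − j200), |Γ| = 0.47
RL = −20·log₁₀(0.47) = 6.56 dB
P_refl/P_inc = |Γ|² = 0.221

RL ≈ 6.56 dB; 22.1% of incident power reflected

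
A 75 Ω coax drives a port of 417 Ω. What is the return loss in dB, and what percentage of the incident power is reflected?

RL ≈ 3.16 dB; 48.3% of incident power reflected

Γ = (417 − 75)/(417 + 75) = 0.695
RL = −20·log₁₀(0.695) = 3.16 dB
P_refl/P_inc = |Γ|² = 0.483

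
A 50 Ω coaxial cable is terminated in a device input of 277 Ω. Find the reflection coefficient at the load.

Γ = 0.694

Γ = (Z_L − Z_0)/(Z_L + Z_0) = (277 − 50)/(277 + 50) = 227/327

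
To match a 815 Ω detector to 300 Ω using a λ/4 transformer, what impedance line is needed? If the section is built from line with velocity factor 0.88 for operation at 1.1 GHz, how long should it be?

Z_qwt = √(Z_0·R_L) = √(300 × 815) = √244500
λ = 0.88·c/f = 0.24 m, so l = λ/4 = 0.06 m

Z_qwt ≈ 494 Ω; length ≈ 6 cm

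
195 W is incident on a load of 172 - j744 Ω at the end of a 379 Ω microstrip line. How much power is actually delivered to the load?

|Γ| = |(-207 − j744)/(551 − j744)| = 0.834
|Γ|² = 0.696
P_refl = |Γ|²·P_inc = 136 W, P_del = (1 − |Γ|²)·P_inc = 59.3 W

P_delivered ≈ 59.3 W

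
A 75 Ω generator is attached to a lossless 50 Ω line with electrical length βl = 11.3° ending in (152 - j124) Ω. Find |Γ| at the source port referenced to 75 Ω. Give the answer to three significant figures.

tan(βl) = 0.2
Z_in = Z_0·(Z_L + jZ_0·tanβl)/(Z_0 + jZ_L·tanβl) = 60.7 − j101 Ω
Γ_s = (Z_in − Z_s)/(Z_in + Z_s) = (-14.3 − j101)/(136 − j101), |Γ_s| = 0.603

|Γ| ≈ 0.603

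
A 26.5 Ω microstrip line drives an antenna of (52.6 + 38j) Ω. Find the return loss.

Γ = (26.1 + j38)/(79.1 + j38), |Γ| = 0.525
RL = −20·log₁₀|Γ| = −20·log₁₀(0.525)

RL ≈ 5.59 dB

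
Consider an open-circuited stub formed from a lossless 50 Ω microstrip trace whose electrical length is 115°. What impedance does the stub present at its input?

Z_in ≈ +j23.3 Ω

tan(βl) = -2.14
For an open-circuited stub, Z_in = −jZ_0·cot(βl) = −jZ_0/tan(βl)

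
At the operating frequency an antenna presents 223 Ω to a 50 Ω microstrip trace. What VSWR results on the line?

VSWR ≈ 4.46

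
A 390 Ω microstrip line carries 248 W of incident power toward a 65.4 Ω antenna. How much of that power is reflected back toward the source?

P_reflected ≈ 126 W

Γ = (65.4 − 390)/(65.4 + 390) = -0.713
|Γ|² = 0.508
P_refl = |Γ|²·P_inc = 126 W, P_del = (1 − |Γ|²)·P_inc = 122 W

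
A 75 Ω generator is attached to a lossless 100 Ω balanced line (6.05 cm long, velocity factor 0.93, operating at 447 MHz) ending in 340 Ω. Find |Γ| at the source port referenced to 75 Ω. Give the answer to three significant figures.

λ = v/f = 0.93·c / 447 MHz = 0.624 m
βl = 2π·l/λ = 2π × 0.0969 = 34.9°
tan(βl) = 0.697
Z_in = Z_0·(Z_L + jZ_0·tanβl)/(Z_0 + jZ_L·tanβl) = 76.3 − j111 Ω
Γ_s = (Z_in − Z_s)/(Z_in + Z_s) = (1.3 − j111)/(151 − j111), |Γ_s| = 0.592

|Γ| ≈ 0.592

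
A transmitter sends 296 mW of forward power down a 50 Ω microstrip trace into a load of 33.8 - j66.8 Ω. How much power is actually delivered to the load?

|Γ| = |(-16.2 − j66.8)/(83.8 − j66.8)| = 0.641
|Γ|² = 0.411
P_refl = |Γ|²·P_inc = 122 mW, P_del = (1 − |Γ|²)·P_inc = 174 mW

P_delivered ≈ 174 mW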